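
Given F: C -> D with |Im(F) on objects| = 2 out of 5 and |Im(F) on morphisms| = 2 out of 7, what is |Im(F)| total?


The image of F consists of distinct objects and distinct morphisms.
|Im(F)| on objects = 2
|Im(F)| on morphisms = 2
Total image cardinality = 2 + 2 = 4

4


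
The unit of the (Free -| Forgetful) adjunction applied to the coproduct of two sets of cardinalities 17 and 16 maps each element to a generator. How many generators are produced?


The unit eta_X: X -> U(F(X)) of the Free-Forgetful adjunction
maps each element of X to a generator of F(X). For X = S + T (disjoint
union in Set), |S + T| = |S| + |T|.
Total mappings = 17 + 16 = 33.

33


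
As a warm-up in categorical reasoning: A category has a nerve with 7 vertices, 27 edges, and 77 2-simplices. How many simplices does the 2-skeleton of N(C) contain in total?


The 2-skeleton of the nerve N(C) consists of simplices in dimensions 0, 1, 2:
  |N(C)_0| = 7 (objects)
  |N(C)_1| = 27 (morphisms)
  |N(C)_2| = 77 (composable pairs)
Total = 7 + 27 + 77 = 111

111


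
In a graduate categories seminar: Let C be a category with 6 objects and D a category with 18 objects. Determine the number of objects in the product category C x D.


The product category C x D has objects that are pairs (c, d).
Number of pairs = |Ob(C)| * |Ob(D)| = 6 * 18 = 108

108


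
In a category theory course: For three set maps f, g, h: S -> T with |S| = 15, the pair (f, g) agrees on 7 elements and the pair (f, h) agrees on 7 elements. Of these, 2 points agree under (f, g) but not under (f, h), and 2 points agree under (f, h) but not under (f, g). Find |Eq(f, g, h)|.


Eq(f, g, h) is the triple-agreement set: points in S where all three
maps take the same value. Using inclusion-exclusion on the pairwise data:
Pair (f, g) agrees on 7 points; pair (f, h) on 7 points.
Points agreeing under (f, g) but not (f, h) = 2; under (f, h) but not (f, g) = 2.
Triple-agreement = agreement-in-(f, g) minus points that agree under (f, g) but not (f, h):
|Eq(f, g, h)| = 7 - 2 = 5
(cross-check via (f, h): 7 - 2 = 5.)

5


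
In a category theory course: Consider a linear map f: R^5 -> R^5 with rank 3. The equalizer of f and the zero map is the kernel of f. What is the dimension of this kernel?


The equalizer of f and the zero map is ker(f).
By the rank-nullity theorem: dim(ker(f)) = dim(domain) - rank(f).
dim(ker(f)) = 5 - 3 = 2

2


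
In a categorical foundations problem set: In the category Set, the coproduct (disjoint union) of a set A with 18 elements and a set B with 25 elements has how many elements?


In Set, the coproduct A + B is the disjoint union.
|A + B| = |A| + |B| = 18 + 25 = 43

43


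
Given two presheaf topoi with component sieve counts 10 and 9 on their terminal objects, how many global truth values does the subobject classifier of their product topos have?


In a product of presheaf topoi E_1 x E_2, the subobject classifier
is Omega = Omega_1 x Omega_2 (componentwise), so
|Omega(top)| = |Omega_1(top_1)| * |Omega_2(top_2)|.
= 10 * 9 = 90.

90


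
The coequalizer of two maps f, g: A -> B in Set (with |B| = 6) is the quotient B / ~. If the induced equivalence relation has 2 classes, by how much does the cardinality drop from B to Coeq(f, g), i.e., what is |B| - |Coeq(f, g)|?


The coequalizer Coeq(f, g) = B / ~ has one element per equivalence class.
|B| = 6, |Coeq(f, g)| = 2.
|B| - |Coeq(f, g)| = 6 - 2 = 4.

4


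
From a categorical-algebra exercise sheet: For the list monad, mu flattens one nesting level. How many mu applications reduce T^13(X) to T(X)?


Each application of mu: T^2 -> T removes one layer of nesting.
Starting at depth 13 (i.e., T^13(X)), we need to reach T(X).
Number of mu applications = 13 - 1 = 12

12


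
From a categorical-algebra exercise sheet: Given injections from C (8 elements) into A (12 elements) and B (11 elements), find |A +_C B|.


The pushout A +_C B identifies the images of C in A and B.
|A +_C B| = |A| + |B| - |C| (for injections).
= 12 + 11 - 8 = 15

15


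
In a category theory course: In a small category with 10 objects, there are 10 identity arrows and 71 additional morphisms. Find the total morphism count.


Each object has an identity morphism, giving 10 identities.
Adding the 71 non-identity morphisms:
Total = 10 + 71 = 81

81


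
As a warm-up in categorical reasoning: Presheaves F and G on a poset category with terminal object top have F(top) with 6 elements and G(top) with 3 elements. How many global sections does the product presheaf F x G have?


Global sections of a presheaf on a poset with terminal top satisfy
Gamma(H) ~ H(top). Presheaves admit pointwise products, so
(F x G)(top) = F(top) x G(top) (Cartesian product).
|Gamma(F x G)| = |F(top)| * |G(top)| = 6 * 3 = 18.

18


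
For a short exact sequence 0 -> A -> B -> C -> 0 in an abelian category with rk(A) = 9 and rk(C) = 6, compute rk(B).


For a short exact sequence 0 -> A -> B -> C -> 0,
rank is additive: rank(B) = rank(A) + rank(C).
rank(B) = 9 + 6 = 15

15


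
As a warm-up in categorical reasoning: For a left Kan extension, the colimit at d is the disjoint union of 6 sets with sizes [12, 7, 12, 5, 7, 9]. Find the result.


Pointwise, the left Kan extension (Lan_F H)(d) is the colimit, indexed
by the comma category (F downarrow d), of H composed with the
projection (F downarrow d) -> C. Here that colimit is given
as a coproduct (disjoint union) of sets, so its cardinality is the
sum of the sizes of the summands.
Coproduct of sets with sizes: 12 + 7 + 12 + 5 + 7 + 9
= 52

52


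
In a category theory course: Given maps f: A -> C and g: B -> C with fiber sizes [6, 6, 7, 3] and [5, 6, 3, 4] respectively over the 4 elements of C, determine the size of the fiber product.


The pullback A x_C B consists of pairs (a, b) with f(a) = g(b).
For each element c in C, the fiber product has |f^-1(c)| * |g^-1(c)| elements.
Summing over C: 6 * 5 + 6 * 6 + 7 * 3 + 3 * 4
= 30 + 36 + 21 + 12 = 99

99


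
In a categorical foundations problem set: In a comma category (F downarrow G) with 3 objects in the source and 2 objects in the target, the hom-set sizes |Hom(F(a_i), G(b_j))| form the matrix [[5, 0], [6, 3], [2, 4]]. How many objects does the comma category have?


Objects of (F downarrow G) are triples (a, b, h: F(a)->G(b)).
The count equals the sum of all entries in the hom-matrix.
sum(row 0) = 5
sum(row 1) = 9
sum(row 2) = 6
Grand total = 20

20


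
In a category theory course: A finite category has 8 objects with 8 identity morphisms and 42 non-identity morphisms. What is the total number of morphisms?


Each object has an identity morphism, giving 8 identities.
Adding the 42 non-identity morphisms:
Total = 8 + 42 = 50

50


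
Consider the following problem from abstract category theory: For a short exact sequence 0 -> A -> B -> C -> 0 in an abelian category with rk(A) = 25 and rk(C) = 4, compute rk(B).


For a short exact sequence 0 -> A -> B -> C -> 0,
rank is additive: rank(B) = rank(A) + rank(C).
rank(B) = 25 + 4 = 29

29


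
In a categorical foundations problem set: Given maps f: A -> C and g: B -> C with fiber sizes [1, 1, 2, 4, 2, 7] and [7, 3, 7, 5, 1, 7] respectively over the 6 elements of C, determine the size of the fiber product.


The pullback A x_C B consists of pairs (a, b) with f(a) = g(b).
For each element c in C, the fiber product has |f^-1(c)| * |g^-1(c)| elements.
Summing over C: 1 * 7 + 1 * 3 + 2 * 7 + 4 * 5 + 2 * 1 + 7 * 7
= 7 + 3 + 14 + 20 + 2 + 49 = 95

95


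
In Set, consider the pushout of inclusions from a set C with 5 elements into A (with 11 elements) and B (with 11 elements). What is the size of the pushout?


The pushout A +_C B identifies the images of C in A and B.
|A +_C B| = |A| + |B| - |C| (for injections).
= 11 + 11 - 5 = 17

17


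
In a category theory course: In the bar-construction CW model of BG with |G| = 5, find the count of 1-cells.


In the bar-construction CW model of BG, the n-cells are indexed by
n-tuples [g_1|...|g_n] of non-identity elements of G (degenerate
simplices with some g_i = e do not contribute cells), so there are
(|G| - 1)^n n-cells.
For dim = 1 with |G| = 5:
cells = (5 - 1)^1 = 4^1 = 4

4


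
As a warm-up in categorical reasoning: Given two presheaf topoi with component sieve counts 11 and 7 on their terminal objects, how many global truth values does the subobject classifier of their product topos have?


In a product of presheaf topoi E_1 x E_2, the subobject classifier
is Omega = Omega_1 x Omega_2 (componentwise), so
|Omega(top)| = |Omega_1(top_1)| * |Omega_2(top_2)|.
= 11 * 7 = 77.

77


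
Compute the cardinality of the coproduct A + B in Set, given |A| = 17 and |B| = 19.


In Set, the coproduct A + B is the disjoint union.
|A + B| = |A| + |B| = 17 + 19 = 36

36


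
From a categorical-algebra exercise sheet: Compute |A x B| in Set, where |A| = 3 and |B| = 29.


In Set, the product A x B is the Cartesian product.
By the universal property, |A x B| = |A| * |B|.
|A x B| = 3 * 29 = 87

87


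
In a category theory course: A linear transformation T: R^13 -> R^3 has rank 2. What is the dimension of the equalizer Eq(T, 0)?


The equalizer of f and the zero map is ker(f).
By the rank-nullity theorem: dim(ker(f)) = dim(domain) - rank(f).
dim(ker(f)) = 13 - 2 = 11

11


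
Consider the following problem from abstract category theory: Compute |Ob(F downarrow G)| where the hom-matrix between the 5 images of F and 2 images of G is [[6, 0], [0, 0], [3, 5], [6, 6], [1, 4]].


Objects of (F downarrow G) are triples (a, b, h: F(a)->G(b)).
The count equals the sum of all entries in the hom-matrix.
sum(row 0) = 6
sum(row 1) = 0
sum(row 2) = 8
sum(row 3) = 12
sum(row 4) = 5
Grand total = 31

31


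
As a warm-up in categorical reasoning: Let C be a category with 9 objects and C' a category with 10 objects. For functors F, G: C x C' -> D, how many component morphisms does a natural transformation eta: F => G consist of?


A natural transformation eta: F => G assigns one component morphism per
object of the domain category.
The domain is the product category C x C', so
|Ob(C x C')| = |Ob(C)| * |Ob(C')| = 9 * 10 = 90.
Therefore eta has 90 component morphisms.

90


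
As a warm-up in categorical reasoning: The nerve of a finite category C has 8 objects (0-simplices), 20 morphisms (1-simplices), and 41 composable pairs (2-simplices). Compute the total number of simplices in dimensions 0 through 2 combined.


The 2-skeleton of the nerve N(C) consists of simplices in dimensions 0, 1, 2:
  |N(C)_0| = 8 (objects)
  |N(C)_1| = 20 (morphisms)
  |N(C)_2| = 41 (composable pairs)
Total = 8 + 20 + 41 = 69

69


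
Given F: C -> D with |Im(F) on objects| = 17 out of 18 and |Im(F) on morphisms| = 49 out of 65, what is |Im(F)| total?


The image of F consists of distinct objects and distinct morphisms.
|Im(F)| on objects = 17
|Im(F)| on morphisms = 49
Total image cardinality = 17 + 49 = 66

66


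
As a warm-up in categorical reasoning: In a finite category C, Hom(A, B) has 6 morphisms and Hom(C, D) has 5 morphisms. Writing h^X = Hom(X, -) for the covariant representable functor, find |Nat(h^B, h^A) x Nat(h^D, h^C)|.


By the Yoneda lemma, Nat(h^B, h^A) is isomorphic to Hom(A, B),
so |Nat(h^B, h^A)| = |Hom(A, B)| and |Nat(h^D, h^C)| = |Hom(C, D)|.
|Hom(A, B)| = 6, |Hom(C, D)| = 5.
|Nat(h^B, h^A) x Nat(h^D, h^C)| = 6 * 5 = 30

30


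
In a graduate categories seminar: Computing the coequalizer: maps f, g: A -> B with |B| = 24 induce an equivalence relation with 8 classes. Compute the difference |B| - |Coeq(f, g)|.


The coequalizer Coeq(f, g) = B / ~ has one element per equivalence class.
|B| = 24, |Coeq(f, g)| = 8.
|B| - |Coeq(f, g)| = 24 - 8 = 16.

16


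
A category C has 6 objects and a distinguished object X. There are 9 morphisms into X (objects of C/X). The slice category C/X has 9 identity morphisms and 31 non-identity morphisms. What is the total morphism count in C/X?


In the slice category C/X, objects are morphisms to X.
Identity morphisms: 9 (one per object of C/X).
Non-identity morphisms: 31.
Total = 9 + 31 = 40

40


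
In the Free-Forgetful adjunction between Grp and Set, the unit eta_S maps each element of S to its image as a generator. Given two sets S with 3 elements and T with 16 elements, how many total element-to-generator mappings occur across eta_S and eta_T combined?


The unit eta_X: X -> U(F(X)) of the Free-Forgetful adjunction
maps each element of X to a generator of F(X). For X = S + T (disjoint
union in Set), |S + T| = |S| + |T|.
Total mappings = 3 + 16 = 19.

19


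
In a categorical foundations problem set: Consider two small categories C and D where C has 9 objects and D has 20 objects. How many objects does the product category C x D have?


The product category C x D has objects that are pairs (c, d).
Number of pairs = |Ob(C)| * |Ob(D)| = 9 * 20 = 180

180


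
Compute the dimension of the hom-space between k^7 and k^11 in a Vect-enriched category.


In Vect-enriched categories, Hom(k^n, k^m) is the space of m x n matrices.
dim(Hom(k^7, k^11)) = 11 * 7 = 77

77


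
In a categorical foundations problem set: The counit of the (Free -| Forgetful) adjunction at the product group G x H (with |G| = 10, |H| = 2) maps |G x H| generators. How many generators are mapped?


The counit epsilon_K: F(U(K)) -> K of the Free-Forgetful adjunction
maps |K| generators of F(U(K)) into K. For K = G x H (the product group),
|G x H| = |G| * |H|.
Total generators mapped = 10 * 2 = 20.

20


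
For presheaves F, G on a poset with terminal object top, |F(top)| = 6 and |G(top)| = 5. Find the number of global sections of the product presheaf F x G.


Global sections of a presheaf on a poset with terminal top satisfy
Gamma(H) ~ H(top). Presheaves admit pointwise products, so
(F x G)(top) = F(top) x G(top) (Cartesian product).
|Gamma(F x G)| = |F(top)| * |G(top)| = 6 * 5 = 30.

30


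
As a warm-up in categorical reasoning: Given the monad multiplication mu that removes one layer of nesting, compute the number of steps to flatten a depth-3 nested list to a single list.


Each application of mu: T^2 -> T removes one layer of nesting.
Starting at depth 3 (i.e., T^3(X)), we need to reach T(X).
Number of mu applications = 3 - 1 = 2

2


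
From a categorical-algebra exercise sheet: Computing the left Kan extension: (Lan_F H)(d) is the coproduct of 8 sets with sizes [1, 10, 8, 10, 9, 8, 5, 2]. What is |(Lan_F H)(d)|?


Pointwise, the left Kan extension (Lan_F H)(d) is the colimit, indexed
by the comma category (F downarrow d), of H composed with the
projection (F downarrow d) -> C. Here that colimit is given
as a coproduct (disjoint union) of sets, so its cardinality is the
sum of the sizes of the summands.
Coproduct of sets with sizes: 1 + 10 + 8 + 10 + 9 + 8 + 5 + 2
= 53

53


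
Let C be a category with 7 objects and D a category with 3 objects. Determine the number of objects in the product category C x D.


The product category C x D has objects that are pairs (c, d).
Number of pairs = |Ob(C)| * |Ob(D)| = 7 * 3 = 21

21


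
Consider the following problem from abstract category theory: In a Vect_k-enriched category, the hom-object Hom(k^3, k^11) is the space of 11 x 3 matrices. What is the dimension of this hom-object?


In Vect-enriched categories, Hom(k^n, k^m) is the space of m x n matrices.
dim(Hom(k^3, k^11)) = 11 * 3 = 33

33


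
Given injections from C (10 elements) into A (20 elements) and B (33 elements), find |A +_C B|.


The pushout A +_C B identifies the images of C in A and B.
|A +_C B| = |A| + |B| - |C| (for injections).
= 20 + 33 - 10 = 43

43


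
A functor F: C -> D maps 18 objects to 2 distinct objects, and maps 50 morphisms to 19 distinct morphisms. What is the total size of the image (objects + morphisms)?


The image of F consists of distinct objects and distinct morphisms.
|Im(F)| on objects = 2
|Im(F)| on morphisms = 19
Total image cardinality = 2 + 19 = 21

21


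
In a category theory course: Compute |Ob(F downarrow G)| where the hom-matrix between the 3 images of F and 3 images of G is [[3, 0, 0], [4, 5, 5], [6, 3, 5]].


Objects of (F downarrow G) are triples (a, b, h: F(a)->G(b)).
The count equals the sum of all entries in the hom-matrix.
sum(row 0) = 3
sum(row 1) = 14
sum(row 2) = 14
Grand total = 31

31


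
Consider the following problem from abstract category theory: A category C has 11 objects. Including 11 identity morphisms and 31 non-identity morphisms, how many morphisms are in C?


Each object has an identity morphism, giving 11 identities.
Adding the 31 non-identity morphisms:
Total = 11 + 31 = 42

42


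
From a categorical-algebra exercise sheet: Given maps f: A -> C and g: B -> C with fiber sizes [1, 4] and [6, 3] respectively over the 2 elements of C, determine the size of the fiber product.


The pullback A x_C B consists of pairs (a, b) with f(a) = g(b).
For each element c in C, the fiber product has |f^-1(c)| * |g^-1(c)| elements.
Summing over C: 1 * 6 + 4 * 3
= 6 + 12 = 18

18


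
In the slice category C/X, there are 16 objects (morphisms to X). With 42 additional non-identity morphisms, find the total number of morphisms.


In the slice category C/X, objects are morphisms to X.
Identity morphisms: 16 (one per object of C/X).
Non-identity morphisms: 42.
Total = 16 + 42 = 58

58


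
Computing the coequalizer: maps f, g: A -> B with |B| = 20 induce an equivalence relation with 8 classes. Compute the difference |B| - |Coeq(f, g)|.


The coequalizer Coeq(f, g) = B / ~ has one element per equivalence class.
|B| = 20, |Coeq(f, g)| = 8.
|B| - |Coeq(f, g)| = 20 - 8 = 12.

12


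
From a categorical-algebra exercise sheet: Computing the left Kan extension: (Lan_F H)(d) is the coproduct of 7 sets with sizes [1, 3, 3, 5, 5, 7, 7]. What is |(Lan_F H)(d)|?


Pointwise, the left Kan extension (Lan_F H)(d) is the colimit, indexed
by the comma category (F downarrow d), of H composed with the
projection (F downarrow d) -> C. Here that colimit is given
as a coproduct (disjoint union) of sets, so its cardinality is the
sum of the sizes of the summands.
Coproduct of sets with sizes: 1 + 3 + 3 + 5 + 5 + 7 + 7
= 31

31


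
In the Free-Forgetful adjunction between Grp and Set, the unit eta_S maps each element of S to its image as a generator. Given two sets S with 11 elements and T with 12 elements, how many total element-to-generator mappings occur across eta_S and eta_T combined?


The unit eta_X: X -> U(F(X)) of the Free-Forgetful adjunction
maps each element of X to a generator of F(X). For X = S + T (disjoint
union in Set), |S + T| = |S| + |T|.
Total mappings = 11 + 12 = 23.

23


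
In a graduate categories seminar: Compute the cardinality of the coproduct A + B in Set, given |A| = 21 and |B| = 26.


In Set, the coproduct A + B is the disjoint union.
|A + B| = |A| + |B| = 21 + 26 = 47

47


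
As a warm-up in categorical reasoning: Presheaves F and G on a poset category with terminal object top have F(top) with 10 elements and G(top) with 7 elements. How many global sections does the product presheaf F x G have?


Global sections of a presheaf on a poset with terminal top satisfy
Gamma(H) ~ H(top). Presheaves admit pointwise products, so
(F x G)(top) = F(top) x G(top) (Cartesian product).
|Gamma(F x G)| = |F(top)| * |G(top)| = 10 * 7 = 70.

70


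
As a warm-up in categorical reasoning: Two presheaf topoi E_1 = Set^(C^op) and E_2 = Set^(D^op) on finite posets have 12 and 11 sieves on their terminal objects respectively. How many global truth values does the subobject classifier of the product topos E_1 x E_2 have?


In a product of presheaf topoi E_1 x E_2, the subobject classifier
is Omega = Omega_1 x Omega_2 (componentwise), so
|Omega(top)| = |Omega_1(top_1)| * |Omega_2(top_2)|.
= 12 * 11 = 132.

132


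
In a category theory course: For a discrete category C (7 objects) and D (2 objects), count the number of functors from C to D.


A functor from a discrete category C to D is determined by
where each object maps. Each of the 7 objects of C can map
to any of the 2 objects of D independently.
Number of functors = 2^7 = 128

128


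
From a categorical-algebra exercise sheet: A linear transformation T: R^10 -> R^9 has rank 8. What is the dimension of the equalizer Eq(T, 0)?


The equalizer of f and the zero map is ker(f).
By the rank-nullity theorem: dim(ker(f)) = dim(domain) - rank(f).
dim(ker(f)) = 10 - 8 = 2

2


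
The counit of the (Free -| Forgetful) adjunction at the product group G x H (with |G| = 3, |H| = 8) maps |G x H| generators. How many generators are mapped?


The counit epsilon_K: F(U(K)) -> K of the Free-Forgetful adjunction
maps |K| generators of F(U(K)) into K. For K = G x H (the product group),
|G x H| = |G| * |H|.
Total generators mapped = 3 * 8 = 24.

24


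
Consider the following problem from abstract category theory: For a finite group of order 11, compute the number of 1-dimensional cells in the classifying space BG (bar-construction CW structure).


In the bar-construction CW model of BG, the n-cells are indexed by
n-tuples [g_1|...|g_n] of non-identity elements of G (degenerate
simplices with some g_i = e do not contribute cells), so there are
(|G| - 1)^n n-cells.
For dim = 1 with |G| = 11:
cells = (11 - 1)^1 = 10^1 = 10

10


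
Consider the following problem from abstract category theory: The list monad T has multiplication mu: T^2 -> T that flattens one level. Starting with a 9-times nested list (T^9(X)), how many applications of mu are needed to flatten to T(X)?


Each application of mu: T^2 -> T removes one layer of nesting.
Starting at depth 9 (i.e., T^9(X)), we need to reach T(X).
Number of mu applications = 9 - 1 = 8

8


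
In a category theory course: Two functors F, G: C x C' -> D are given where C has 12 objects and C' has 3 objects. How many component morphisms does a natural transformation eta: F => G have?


A natural transformation eta: F => G assigns one component morphism per
object of the domain category.
The domain is the product category C x C', so
|Ob(C x C')| = |Ob(C)| * |Ob(C')| = 12 * 3 = 36.
Therefore eta has 36 component morphisms.

36


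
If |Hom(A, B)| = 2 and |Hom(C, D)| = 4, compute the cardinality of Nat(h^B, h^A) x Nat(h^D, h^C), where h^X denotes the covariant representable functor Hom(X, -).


By the Yoneda lemma, Nat(h^B, h^A) is isomorphic to Hom(A, B),
so |Nat(h^B, h^A)| = |Hom(A, B)| and |Nat(h^D, h^C)| = |Hom(C, D)|.
|Hom(A, B)| = 2, |Hom(C, D)| = 4.
|Nat(h^B, h^A) x Nat(h^D, h^C)| = 2 * 4 = 8

8


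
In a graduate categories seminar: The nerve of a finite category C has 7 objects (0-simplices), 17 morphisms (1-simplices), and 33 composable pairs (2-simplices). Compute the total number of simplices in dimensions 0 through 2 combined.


The 2-skeleton of the nerve N(C) consists of simplices in dimensions 0, 1, 2:
  |N(C)_0| = 7 (objects)
  |N(C)_1| = 17 (morphisms)
  |N(C)_2| = 33 (composable pairs)
Total = 7 + 17 + 33 = 57

57


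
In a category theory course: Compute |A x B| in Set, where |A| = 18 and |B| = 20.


In Set, the product A x B is the Cartesian product.
By the universal property, |A x B| = |A| * |B|.
|A x B| = 18 * 20 = 360

360


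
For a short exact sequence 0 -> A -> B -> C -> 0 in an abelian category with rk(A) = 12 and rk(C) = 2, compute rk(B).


For a short exact sequence 0 -> A -> B -> C -> 0,
rank is additive: rank(B) = rank(A) + rank(C).
rank(B) = 12 + 2 = 14

14


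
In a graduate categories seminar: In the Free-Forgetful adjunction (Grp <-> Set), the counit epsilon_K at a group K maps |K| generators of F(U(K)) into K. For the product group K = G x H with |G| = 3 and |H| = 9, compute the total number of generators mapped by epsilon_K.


The counit epsilon_K: F(U(K)) -> K of the Free-Forgetful adjunction
maps |K| generators of F(U(K)) into K. For K = G x H (the product group),
|G x H| = |G| * |H|.
Total generators mapped = 3 * 9 = 27.

27


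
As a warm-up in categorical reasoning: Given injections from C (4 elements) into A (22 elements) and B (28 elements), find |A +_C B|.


The pushout A +_C B identifies the images of C in A and B.
|A +_C B| = |A| + |B| - |C| (for injections).
= 22 + 28 - 4 = 46

46


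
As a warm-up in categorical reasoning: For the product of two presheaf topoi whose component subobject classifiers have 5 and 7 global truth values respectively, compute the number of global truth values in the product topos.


In a product of presheaf topoi E_1 x E_2, the subobject classifier
is Omega = Omega_1 x Omega_2 (componentwise), so
|Omega(top)| = |Omega_1(top_1)| * |Omega_2(top_2)|.
= 5 * 7 = 35.

35


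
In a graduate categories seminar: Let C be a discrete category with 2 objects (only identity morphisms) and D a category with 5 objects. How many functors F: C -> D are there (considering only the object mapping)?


A functor from a discrete category C to D is determined by
where each object maps. Each of the 2 objects of C can map
to any of the 5 objects of D independently.
Number of functors = 5^2 = 25

25


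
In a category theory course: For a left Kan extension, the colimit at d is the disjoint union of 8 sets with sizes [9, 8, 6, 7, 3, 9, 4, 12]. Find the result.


Pointwise, the left Kan extension (Lan_F H)(d) is the colimit, indexed
by the comma category (F downarrow d), of H composed with the
projection (F downarrow d) -> C. Here that colimit is given
as a coproduct (disjoint union) of sets, so its cardinality is the
sum of the sizes of the summands.
Coproduct of sets with sizes: 9 + 8 + 6 + 7 + 3 + 9 + 4 + 12
= 58

58


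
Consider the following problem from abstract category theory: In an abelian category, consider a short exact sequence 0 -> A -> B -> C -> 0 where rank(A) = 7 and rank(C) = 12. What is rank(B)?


For a short exact sequence 0 -> A -> B -> C -> 0,
rank is additive: rank(B) = rank(A) + rank(C).
rank(B) = 7 + 12 = 19

19


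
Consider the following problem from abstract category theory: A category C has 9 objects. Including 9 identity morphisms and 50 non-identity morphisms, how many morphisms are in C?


Each object has an identity morphism, giving 9 identities.
Adding the 50 non-identity morphisms:
Total = 9 + 50 = 59

59


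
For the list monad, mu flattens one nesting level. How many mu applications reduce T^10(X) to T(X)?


Each application of mu: T^2 -> T removes one layer of nesting.
Starting at depth 10 (i.e., T^10(X)), we need to reach T(X).
Number of mu applications = 10 - 1 = 9

9


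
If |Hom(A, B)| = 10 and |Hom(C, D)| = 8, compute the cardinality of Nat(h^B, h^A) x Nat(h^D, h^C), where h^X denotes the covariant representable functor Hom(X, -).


By the Yoneda lemma, Nat(h^B, h^A) is isomorphic to Hom(A, B),
so |Nat(h^B, h^A)| = |Hom(A, B)| and |Nat(h^D, h^C)| = |Hom(C, D)|.
|Hom(A, B)| = 10, |Hom(C, D)| = 8.
|Nat(h^B, h^A) x Nat(h^D, h^C)| = 10 * 8 = 80

80


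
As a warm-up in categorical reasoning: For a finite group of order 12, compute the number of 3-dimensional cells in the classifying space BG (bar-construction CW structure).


In the bar-construction CW model of BG, the n-cells are indexed by
n-tuples [g_1|...|g_n] of non-identity elements of G (degenerate
simplices with some g_i = e do not contribute cells), so there are
(|G| - 1)^n n-cells.
For dim = 3 with |G| = 12:
cells = (12 - 1)^3 = 11^3 = 1331

1331


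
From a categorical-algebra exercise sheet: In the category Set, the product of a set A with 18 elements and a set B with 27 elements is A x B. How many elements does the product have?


In Set, the product A x B is the Cartesian product.
By the universal property, |A x B| = |A| * |B|.
|A x B| = 18 * 27 = 486

486


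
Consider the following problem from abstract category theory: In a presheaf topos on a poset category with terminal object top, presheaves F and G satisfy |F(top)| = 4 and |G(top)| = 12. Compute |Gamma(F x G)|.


Global sections of a presheaf on a poset with terminal top satisfy
Gamma(H) ~ H(top). Presheaves admit pointwise products, so
(F x G)(top) = F(top) x G(top) (Cartesian product).
|Gamma(F x G)| = |F(top)| * |G(top)| = 4 * 12 = 48.

48


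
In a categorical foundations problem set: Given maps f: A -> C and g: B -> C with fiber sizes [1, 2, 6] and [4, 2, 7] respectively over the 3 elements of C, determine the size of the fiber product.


The pullback A x_C B consists of pairs (a, b) with f(a) = g(b).
For each element c in C, the fiber product has |f^-1(c)| * |g^-1(c)| elements.
Summing over C: 1 * 4 + 2 * 2 + 6 * 7
= 4 + 4 + 42 = 50

50


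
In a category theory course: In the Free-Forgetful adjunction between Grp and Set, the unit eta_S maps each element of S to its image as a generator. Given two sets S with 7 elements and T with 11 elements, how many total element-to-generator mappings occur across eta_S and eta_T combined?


The unit eta_X: X -> U(F(X)) of the Free-Forgetful adjunction
maps each element of X to a generator of F(X). For X = S + T (disjoint
union in Set), |S + T| = |S| + |T|.
Total mappings = 7 + 11 = 18.

18


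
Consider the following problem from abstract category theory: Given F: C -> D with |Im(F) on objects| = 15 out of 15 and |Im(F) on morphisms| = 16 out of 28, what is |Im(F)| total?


The image of F consists of distinct objects and distinct morphisms.
|Im(F)| on objects = 15
|Im(F)| on morphisms = 16
Total image cardinality = 15 + 16 = 31

31


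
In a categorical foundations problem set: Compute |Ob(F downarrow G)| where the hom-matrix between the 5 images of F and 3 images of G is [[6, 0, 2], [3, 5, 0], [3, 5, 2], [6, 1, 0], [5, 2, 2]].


Objects of (F downarrow G) are triples (a, b, h: F(a)->G(b)).
The count equals the sum of all entries in the hom-matrix.
sum(row 0) = 8
sum(row 1) = 8
sum(row 2) = 10
sum(row 3) = 7
sum(row 4) = 9
Grand total = 42

42


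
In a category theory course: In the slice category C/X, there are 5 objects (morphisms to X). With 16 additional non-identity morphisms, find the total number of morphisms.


In the slice category C/X, objects are morphisms to X.
Identity morphisms: 5 (one per object of C/X).
Non-identity morphisms: 16.
Total = 5 + 16 = 21

21


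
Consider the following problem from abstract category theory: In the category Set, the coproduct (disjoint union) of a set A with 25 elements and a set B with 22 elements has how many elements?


In Set, the coproduct A + B is the disjoint union.
|A + B| = |A| + |B| = 25 + 22 = 47

47


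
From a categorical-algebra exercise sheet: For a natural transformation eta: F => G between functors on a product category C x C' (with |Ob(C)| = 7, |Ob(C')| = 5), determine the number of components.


A natural transformation eta: F => G assigns one component morphism per
object of the domain category.
The domain is the product category C x C', so
|Ob(C x C')| = |Ob(C)| * |Ob(C')| = 7 * 5 = 35.
Therefore eta has 35 component morphisms.

35


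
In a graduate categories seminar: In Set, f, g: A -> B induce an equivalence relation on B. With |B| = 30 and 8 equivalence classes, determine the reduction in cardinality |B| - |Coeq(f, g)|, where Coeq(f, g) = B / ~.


The coequalizer Coeq(f, g) = B / ~ has one element per equivalence class.
|B| = 30, |Coeq(f, g)| = 8.
|B| - |Coeq(f, g)| = 30 - 8 = 22.

22


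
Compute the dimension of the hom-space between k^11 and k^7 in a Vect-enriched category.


In Vect-enriched categories, Hom(k^n, k^m) is the space of m x n matrices.
dim(Hom(k^11, k^7)) = 7 * 11 = 77

77


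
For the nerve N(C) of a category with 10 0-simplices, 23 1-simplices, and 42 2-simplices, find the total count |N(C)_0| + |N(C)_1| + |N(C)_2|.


The 2-skeleton of the nerve N(C) consists of simplices in dimensions 0, 1, 2:
  |N(C)_0| = 10 (objects)
  |N(C)_1| = 23 (morphisms)
  |N(C)_2| = 42 (composable pairs)
Total = 10 + 23 + 42 = 75

75


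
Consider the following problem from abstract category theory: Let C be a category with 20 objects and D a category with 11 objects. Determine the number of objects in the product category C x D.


The product category C x D has objects that are pairs (c, d).
Number of pairs = |Ob(C)| * |Ob(D)| = 20 * 11 = 220

220


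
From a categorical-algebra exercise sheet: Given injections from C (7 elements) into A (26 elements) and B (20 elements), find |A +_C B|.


The pushout A +_C B identifies the images of C in A and B.
|A +_C B| = |A| + |B| - |C| (for injections).
= 26 + 20 - 7 = 39

39


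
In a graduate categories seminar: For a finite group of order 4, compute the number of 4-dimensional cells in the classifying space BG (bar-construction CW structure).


In the bar-construction CW model of BG, the n-cells are indexed by
n-tuples [g_1|...|g_n] of non-identity elements of G (degenerate
simplices with some g_i = e do not contribute cells), so there are
(|G| - 1)^n n-cells.
For dim = 4 with |G| = 4:
cells = (4 - 1)^4 = 3^4 = 81

81


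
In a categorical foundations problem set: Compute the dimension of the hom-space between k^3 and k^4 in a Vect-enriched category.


In Vect-enriched categories, Hom(k^n, k^m) is the space of m x n matrices.
dim(Hom(k^3, k^4)) = 4 * 3 = 12

12


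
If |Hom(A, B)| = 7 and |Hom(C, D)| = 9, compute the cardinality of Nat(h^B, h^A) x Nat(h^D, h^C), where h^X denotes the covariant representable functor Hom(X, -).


By the Yoneda lemma, Nat(h^B, h^A) is isomorphic to Hom(A, B),
so |Nat(h^B, h^A)| = |Hom(A, B)| and |Nat(h^D, h^C)| = |Hom(C, D)|.
|Hom(A, B)| = 7, |Hom(C, D)| = 9.
|Nat(h^B, h^A) x Nat(h^D, h^C)| = 7 * 9 = 63

63


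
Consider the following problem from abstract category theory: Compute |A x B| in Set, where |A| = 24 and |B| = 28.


In Set, the product A x B is the Cartesian product.
By the universal property, |A x B| = |A| * |B|.
|A x B| = 24 * 28 = 672

672


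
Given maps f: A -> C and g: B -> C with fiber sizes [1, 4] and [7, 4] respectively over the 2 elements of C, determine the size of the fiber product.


The pullback A x_C B consists of pairs (a, b) with f(a) = g(b).
For each element c in C, the fiber product has |f^-1(c)| * |g^-1(c)| elements.
Summing over C: 1 * 7 + 4 * 4
= 7 + 16 = 23

23


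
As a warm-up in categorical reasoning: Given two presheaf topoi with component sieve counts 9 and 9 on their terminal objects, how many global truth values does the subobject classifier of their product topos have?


In a product of presheaf topoi E_1 x E_2, the subobject classifier
is Omega = Omega_1 x Omega_2 (componentwise), so
|Omega(top)| = |Omega_1(top_1)| * |Omega_2(top_2)|.
= 9 * 9 = 81.

81


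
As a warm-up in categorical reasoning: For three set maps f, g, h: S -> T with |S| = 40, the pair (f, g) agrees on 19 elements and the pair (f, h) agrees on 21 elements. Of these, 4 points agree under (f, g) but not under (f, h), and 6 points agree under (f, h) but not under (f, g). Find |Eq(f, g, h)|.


Eq(f, g, h) is the triple-agreement set: points in S where all three
maps take the same value. Using inclusion-exclusion on the pairwise data:
Pair (f, g) agrees on 19 points; pair (f, h) on 21 points.
Points agreeing under (f, g) but not (f, h) = 4; under (f, h) but not (f, g) = 6.
Triple-agreement = agreement-in-(f, g) minus points that agree under (f, g) but not (f, h):
|Eq(f, g, h)| = 19 - 4 = 15
(cross-check via (f, h): 21 - 6 = 15.)

15


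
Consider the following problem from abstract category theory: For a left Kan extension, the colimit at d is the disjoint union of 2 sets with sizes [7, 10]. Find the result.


Pointwise, the left Kan extension (Lan_F H)(d) is the colimit, indexed
by the comma category (F downarrow d), of H composed with the
projection (F downarrow d) -> C. Here that colimit is given
as a coproduct (disjoint union) of sets, so its cardinality is the
sum of the sizes of the summands.
Coproduct of sets with sizes: 7 + 10
= 17

17


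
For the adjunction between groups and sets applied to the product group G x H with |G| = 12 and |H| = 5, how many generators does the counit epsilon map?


The counit epsilon_K: F(U(K)) -> K of the Free-Forgetful adjunction
maps |K| generators of F(U(K)) into K. For K = G x H (the product group),
|G x H| = |G| * |H|.
Total generators mapped = 12 * 5 = 60.

60


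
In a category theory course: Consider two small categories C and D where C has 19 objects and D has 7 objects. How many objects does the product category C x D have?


The product category C x D has objects that are pairs (c, d).
Number of pairs = |Ob(C)| * |Ob(D)| = 19 * 7 = 133

133


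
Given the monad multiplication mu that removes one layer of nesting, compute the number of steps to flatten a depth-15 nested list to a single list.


Each application of mu: T^2 -> T removes one layer of nesting.
Starting at depth 15 (i.e., T^15(X)), we need to reach T(X).
Number of mu applications = 15 - 1 = 14

14


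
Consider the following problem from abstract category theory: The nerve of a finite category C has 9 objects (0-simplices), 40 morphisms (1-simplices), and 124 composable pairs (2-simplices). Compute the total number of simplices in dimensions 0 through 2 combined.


The 2-skeleton of the nerve N(C) consists of simplices in dimensions 0, 1, 2:
  |N(C)_0| = 9 (objects)
  |N(C)_1| = 40 (morphisms)
  |N(C)_2| = 124 (composable pairs)
Total = 9 + 40 + 124 = 173

173


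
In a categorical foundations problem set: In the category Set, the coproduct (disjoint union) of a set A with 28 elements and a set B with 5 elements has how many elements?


In Set, the coproduct A + B is the disjoint union.
|A + B| = |A| + |B| = 28 + 5 = 33

33


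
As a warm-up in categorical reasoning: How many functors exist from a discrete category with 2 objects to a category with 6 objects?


A functor from a discrete category C to D is determined by
where each object maps. Each of the 2 objects of C can map
to any of the 6 objects of D independently.
Number of functors = 6^2 = 36

36


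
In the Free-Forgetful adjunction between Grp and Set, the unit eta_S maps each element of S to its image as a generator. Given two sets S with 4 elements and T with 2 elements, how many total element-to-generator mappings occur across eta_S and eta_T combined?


The unit eta_X: X -> U(F(X)) of the Free-Forgetful adjunction
maps each element of X to a generator of F(X). For X = S + T (disjoint
union in Set), |S + T| = |S| + |T|.
Total mappings = 4 + 2 = 6.

6


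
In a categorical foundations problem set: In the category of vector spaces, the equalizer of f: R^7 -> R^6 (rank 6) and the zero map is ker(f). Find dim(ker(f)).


The equalizer of f and the zero map is ker(f).
By the rank-nullity theorem: dim(ker(f)) = dim(domain) - rank(f).
dim(ker(f)) = 7 - 6 = 1

1


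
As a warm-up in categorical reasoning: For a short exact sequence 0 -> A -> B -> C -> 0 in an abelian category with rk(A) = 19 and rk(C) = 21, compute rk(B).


For a short exact sequence 0 -> A -> B -> C -> 0,
rank is additive: rank(B) = rank(A) + rank(C).
rank(B) = 19 + 21 = 40

40


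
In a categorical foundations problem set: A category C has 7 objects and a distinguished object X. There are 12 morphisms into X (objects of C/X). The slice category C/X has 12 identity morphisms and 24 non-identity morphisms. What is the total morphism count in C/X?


In the slice category C/X, objects are morphisms to X.
Identity morphisms: 12 (one per object of C/X).
Non-identity morphisms: 24.
Total = 12 + 24 = 36

36


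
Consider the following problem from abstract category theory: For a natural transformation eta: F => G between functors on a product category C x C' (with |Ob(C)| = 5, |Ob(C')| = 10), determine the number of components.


A natural transformation eta: F => G assigns one component morphism per
object of the domain category.
The domain is the product category C x C', so
|Ob(C x C')| = |Ob(C)| * |Ob(C')| = 5 * 10 = 50.
Therefore eta has 50 component morphisms.

50
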